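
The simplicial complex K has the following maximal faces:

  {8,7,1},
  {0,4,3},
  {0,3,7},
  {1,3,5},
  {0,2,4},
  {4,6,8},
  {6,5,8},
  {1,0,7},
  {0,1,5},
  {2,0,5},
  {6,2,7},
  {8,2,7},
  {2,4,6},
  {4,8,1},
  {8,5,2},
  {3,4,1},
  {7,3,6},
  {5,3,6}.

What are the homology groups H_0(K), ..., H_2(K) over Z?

H_0 = Z,  H_1 = Z ⊕ Z/2Z,  H_2 = 0.

We work with the vertex ordering 0 < 1 < 2 < 3 < 4 < 5 < 6 < 7 < 8. The simplices of K, each written with vertices in increasing order, are:

  0-simplices (9): [0], [1], [2], [3], [4], [5], [6], [7], [8]
  1-simplices (27): (27 of them)
  2-simplices (18): [0,1,5], [0,1,7], [0,2,4], [0,2,5], [0,3,4], [0,3,7], [1,3,4], [1,3,5], [1,4,8], [1,7,8], [2,4,6], [2,5,8], [2,6,7], [2,7,8], [3,5,6], [3,6,7], [4,6,8], [5,6,8]

Hence C_0 ≅ Z^9, C_1 ≅ Z^27, C_2 ≅ Z^18.

The boundary map ∂_1: C_1 → C_0 sends each edge [p,q] (with p < q) to q − p. For instance
  ∂[3,4] = [4] − [3].
The resulting 9×27 matrix has rank 8, and its Smith normal form has invariant factors (1,1,1,1,1,1,1,1).

∂_2: C_2 → C_1 maps a triangle to the signed sum of its edges. For instance
  ∂[0,3,7] = [3,7] − [0,7] + [0,3],
  ∂[1,7,8] = [7,8] − [1,8] + [1,7].
The resulting 27×18 matrix has rank 18, and its Smith normal form has invariant factors (1,1,1,1,1,1,1,1,1,1,1,1,1,1,1,1,1,2).

From H_k ≅ ker(∂_k) / im(∂_{k+1}) we obtain:

  H_0: rank C_0 − rank ∂_1 = 9 − 8 = 1, and the invariant factors of ∂_1 are all 1, so H_0 = Z.
  H_1: rank ker ∂_1 − rank ∂_2 = (27 − 8) − 18 = 1, and ∂_2 has invariant factor 2 > 1, so H_1 = Z ⊕ Z/2Z.
  H_2: rank ker ∂_2 − rank ∂_3 = (18 − 18) − 0 = 0, and there is no ∂_3, so H_2 = 0.

As a check, the Euler characteristic is 9 − 27 + 18 = 0, which agrees with 1 − 1 + 0 = 0.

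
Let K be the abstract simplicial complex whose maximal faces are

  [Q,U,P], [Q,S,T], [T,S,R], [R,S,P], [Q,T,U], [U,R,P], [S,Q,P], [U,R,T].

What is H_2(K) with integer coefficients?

H_2 ≅ Z.

Fix the vertex order P < Q < R < S < T < U and write every simplex with vertices in increasing order. Then dim K = 2 and the simplices of K are:

  0-simplices (6): P, Q, R, S, T, U
  1-simplices (12): PQ, PR, PS, PU, QS, QT, QU, RS, RT, RU, ST, TU
  2-simplices (8): PQS, PQU, PRS, PRU, QST, QTU, RST, RTU

so the chain groups are C_0 ≅ Z^6, C_1 ≅ Z^12, C_2 ≅ Z^8.

Boundary ∂_1: C_1 → C_0 sends each edge [p,q] (with p < q) to q − p.
The 6×12 boundary matrix has rank 5 and Smith normal form diag(1,1,1,1,1).

∂_2: C_2 → C_1 sends each 2-simplex [p,q,r] to [q,r] − [p,r] + [p,q]. For instance
  ∂PRU = RU − PU + PR,
  ∂PQU = QU − PU + PQ.
As a 12×8 matrix over Z this has rank 7, with invariant factors (1,1,1,1,1,1,1).

Computing H_k = (kernel of ∂_k) / (image of ∂_{k+1}):

  H_2: rank ker ∂_2 − rank ∂_3 = (8 − 7) − 0 = 1, and there is no ∂_3, so H_2 ≅ Z.

(K is a triangulation of the 2-sphere S^2.)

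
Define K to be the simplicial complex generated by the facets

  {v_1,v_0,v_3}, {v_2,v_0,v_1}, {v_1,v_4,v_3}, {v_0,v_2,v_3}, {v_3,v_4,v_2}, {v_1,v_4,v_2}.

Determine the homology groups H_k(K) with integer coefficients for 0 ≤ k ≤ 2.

H_0 ≅ Z,  H_1 = 0,  H_2 ≅ Z.

Take the total order v_0 < v_1 < v_2 < v_3 < v_4 on the vertex set. Then K (dimension 2) consists of the simplices:

  0-simplices (5): [v_0], [v_1], [v_2], [v_3], [v_4]
  1-simplices (9): [v_0,v_1], [v_0,v_2], [v_0,v_3], [v_1,v_2], [v_1,v_3], [v_1,v_4], [v_2,v_3], [v_2,v_4], [v_3,v_4]
  2-simplices (6): [v_0,v_1,v_2], [v_0,v_1,v_3], [v_0,v_2,v_3], [v_1,v_2,v_4], [v_1,v_3,v_4], [v_2,v_3,v_4]

Hence C_0 ≅ Z^5, C_1 ≅ Z^9, C_2 ≅ Z^6.

∂_1: C_1 → C_0 maps an edge to its endpoints' difference, ∂[p,q] = q − p. For instance
  ∂[v_0,v_2] = [v_2] − [v_0].
The 5×9 boundary matrix has rank 4 and Smith normal form diag(1,1,1,1).

The boundary map ∂_2: C_2 → C_1 sends each 2-simplex [p,q,r] to [q,r] − [p,r] + [p,q]. For instance
  ∂[v_1,v_3,v_4] = [v_3,v_4] − [v_1,v_4] + [v_1,v_3],
  ∂[v_2,v_3,v_4] = [v_3,v_4] − [v_2,v_4] + [v_2,v_3].
The 9×6 boundary matrix has rank 5 and Smith normal form diag(1,1,1,1,1).

Now H_k = ker ∂_k / im ∂_{k+1}, so:

  H_0: rank C_0 − rank ∂_1 = 5 − 4 = 1, and the invariant factors of ∂_1 are all 1, so H_0 ≅ Z.
  H_1: rank ker ∂_1 − rank ∂_2 = (9 − 4) − 5 = 0, and the invariant factors of ∂_2 are all 1, so H_1 ≅ 0.
  H_2: rank ker ∂_2 − rank ∂_3 = (6 − 5) − 0 = 1, and there is no ∂_3, so H_2 ≅ Z.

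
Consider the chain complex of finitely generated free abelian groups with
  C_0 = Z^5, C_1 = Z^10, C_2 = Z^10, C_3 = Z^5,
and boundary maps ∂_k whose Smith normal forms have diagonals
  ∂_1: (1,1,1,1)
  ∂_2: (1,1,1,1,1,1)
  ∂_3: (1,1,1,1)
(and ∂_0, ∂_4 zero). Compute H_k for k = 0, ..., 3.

H_0: b_0 = 5 − 0 − 4 = 1; torsion from ∂_1 factors > 1: none. So H_0 = Z.
H_1: b_1 = 10 − 4 − 6 = 0; torsion from ∂_2 factors > 1: none. So H_1 = 0.
H_2: b_2 = 10 − 6 − 4 = 0; torsion from ∂_3 factors > 1: none. So H_2 = 0.
H_3: b_3 = 5 − 4 − 0 = 1; torsion from ∂_4 factors > 1: none. So H_3 = Z.

H_0 = Z,  H_1 = 0,  H_2 = 0,  H_3 = Z.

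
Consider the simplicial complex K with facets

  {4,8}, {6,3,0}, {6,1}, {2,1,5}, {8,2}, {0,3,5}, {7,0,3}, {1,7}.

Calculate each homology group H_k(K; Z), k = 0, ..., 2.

Order the vertices as 0 < 1 < 2 < 3 < 4 < 5 < 6 < 7 < 8. Listing each simplex with vertices in this order, K has dimension 2 with simplices:

  0-simplices (9): [0], [1], [2], [3], [4], [5], [6], [7], [8]
  1-simplices (14): [0,3], [0,5], [0,6], [0,7], [1,2], [1,5], [1,6], [1,7], [2,5], [2,8], [3,5], [3,6], [3,7], [4,8]
  2-simplices (4): [0,3,5], [0,3,6], [0,3,7], [1,2,5]

Hence C_0 ≅ Z^9, C_1 ≅ Z^14, C_2 ≅ Z^4.

The boundary map ∂_1: C_1 → C_0 is given by ∂[p,q] = [q] − [p]. For instance
  ∂[0,7] = [7] − [0].
This gives a 9×14 integer matrix of rank 8; reducing to Smith normal form yields diagonal entries (1,1,1,1,1,1,1,1).

The boundary map ∂_2: C_2 → C_1 maps a triangle to the signed sum of its edges. For instance
  ∂[0,3,5] = [3,5] − [0,5] + [0,3],
  ∂[0,3,6] = [3,6] − [0,6] + [0,3].
The 14×4 boundary matrix has rank 4 and Smith normal form diag(1,1,1,1).

Reading off H_k = ker ∂_k / im ∂_{k+1}:

  H_0: rank C_0 − rank ∂_1 = 9 − 8 = 1, and the invariant factors of ∂_1 are all 1, so H_0 ≅ Z.
  H_1: rank ker ∂_1 − rank ∂_2 = (14 − 8) − 4 = 2, and the invariant factors of ∂_2 are all 1, so H_1 ≅ Z^2.
  H_2: rank ker ∂_2 − rank ∂_3 = (4 − 4) − 0 = 0, and there is no ∂_3, so H_2 ≅ 0.

As a check, the Euler characteristic is 9 − 14 + 4 = -1, which agrees with 1 − 2 + 0 = -1.

H_0 ≅ Z,  H_1 ≅ Z^2,  H_2 = 0.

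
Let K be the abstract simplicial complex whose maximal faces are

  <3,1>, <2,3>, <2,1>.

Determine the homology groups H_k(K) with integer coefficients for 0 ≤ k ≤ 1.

H_0 = Z,  H_1 = Z.

Order the vertices as 1 < 2 < 3. Listing each simplex with vertices in this order, K has dimension 1 with simplices:

  0-simplices (3): [1], [2], [3]
  1-simplices (3): [1,2], [1,3], [2,3]

so the chain groups are C_0 ≅ Z^3, C_1 ≅ Z^3.

Boundary ∂_1: C_1 → C_0 sends each edge [p,q] (with p < q) to q − p. For instance
  ∂[1,3] = [3] − [1].
This gives a 3×3 integer matrix of rank 2; reducing to Smith normal form yields diagonal entries (1,1).

Reading off H_k = ker ∂_k / im ∂_{k+1}:

  H_0: rank C_0 − rank ∂_1 = 3 − 2 = 1, and the invariant factors of ∂_1 are all 1, so H_0 ≅ Z.
  H_1: rank ker ∂_1 − rank ∂_2 = (3 − 2) − 0 = 1, and there is no ∂_2, so H_1 ≅ Z.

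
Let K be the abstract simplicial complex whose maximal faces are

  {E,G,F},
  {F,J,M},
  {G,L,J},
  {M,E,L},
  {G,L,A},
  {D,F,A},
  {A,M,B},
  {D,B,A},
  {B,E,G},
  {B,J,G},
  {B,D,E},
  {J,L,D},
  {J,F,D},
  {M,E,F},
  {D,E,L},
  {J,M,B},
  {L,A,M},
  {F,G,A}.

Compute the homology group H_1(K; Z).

H_1 = Z^2.

Fix the vertex order A < B < D < E < F < G < J < L < M and write every simplex with vertices in increasing order. Then dim K = 2 and the simplices of K are:

  0-simplices (9): A, B, D, E, F, G, J, L, M
  1-simplices (27): AB, AD, AF, AG, AL, AM, BD, BE, BG, BJ, BM, DE, DF, DJ, DL, EF, EG, EL, EM, FG, FJ, FM, GJ, GL, JL, JM, LM
  2-simplices (18): ABD, ABM, ADF, AFG, AGL, ALM, BDE, BEG, BGJ, BJM, DEL, DFJ, DJL, EFG, EFM, ELM, FJM, GJL

Hence C_0 ≅ Z^9, C_1 ≅ Z^27, C_2 ≅ Z^18.

The boundary map ∂_1: C_1 → C_0 maps an edge to its endpoints' difference, ∂[p,q] = q − p.
The 9×27 boundary matrix has rank 8 and Smith normal form diag(1,1,1,1,1,1,1,1).

∂_2: C_2 → C_1 acts by ∂[p,q,r] = [q,r] − [p,r] + [p,q]. For instance
  ∂EFG = FG − EG + EF,
  ∂ALM = LM − AM + AL.
This gives a 27×18 integer matrix of rank 17; reducing to Smith normal form yields diagonal entries (1,1,1,1,1,1,1,1,1,1,1,1,1,1,1,1,1).

Computing H_k = (kernel of ∂_k) / (image of ∂_{k+1}):

  H_1: rank ker ∂_1 − rank ∂_2 = (27 − 8) − 17 = 2, and the invariant factors of ∂_2 are all 1, so H_1 ≅ Z^2.

(K is a triangulation of the torus T^2.)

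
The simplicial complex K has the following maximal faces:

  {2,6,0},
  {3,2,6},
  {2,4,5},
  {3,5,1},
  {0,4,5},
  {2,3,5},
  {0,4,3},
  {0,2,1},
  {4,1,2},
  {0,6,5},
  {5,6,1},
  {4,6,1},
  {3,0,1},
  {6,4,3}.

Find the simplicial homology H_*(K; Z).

We work with the vertex ordering 0 < 1 < 2 < 3 < 4 < 5 < 6. The simplices of K, each written with vertices in increasing order, are:

  0-simplices (7): [0], [1], [2], [3], [4], [5], [6]
  1-simplices (21): [0,1], [0,2], [0,3], [0,4], [0,5], [0,6], [1,2], [1,3], [1,4], [1,5], [1,6], [2,3], [2,4], [2,5], [2,6], [3,4], [3,5], [3,6], [4,5], [4,6], [5,6]
  2-simplices (14): [0,1,2], [0,1,3], [0,2,6], [0,3,4], [0,4,5], [0,5,6], [1,2,4], [1,3,5], [1,4,6], [1,5,6], [2,3,5], [2,3,6], [2,4,5], [3,4,6]

so the chain groups are C_0 ≅ Z^7, C_1 ≅ Z^21, C_2 ≅ Z^14.

∂_1: C_1 → C_0 maps an edge to its endpoints' difference, ∂[p,q] = q − p.
The 7×21 boundary matrix has rank 6 and Smith normal form diag(1,1,1,1,1,1).

Boundary ∂_2: C_2 → C_1 sends each 2-simplex [p,q,r] to [q,r] − [p,r] + [p,q]. For instance
  ∂[0,2,6] = [2,6] − [0,6] + [0,2],
  ∂[2,4,5] = [4,5] − [2,5] + [2,4].
As a 21×14 matrix over Z this has rank 13, with invariant factors (1,1,1,1,1,1,1,1,1,1,1,1,1).

Reading off H_k = ker ∂_k / im ∂_{k+1}:

  H_0: rank C_0 − rank ∂_1 = 7 − 6 = 1, and the invariant factors of ∂_1 are all 1, so H_0 ≅ Z.
  H_1: rank ker ∂_1 − rank ∂_2 = (21 − 6) − 13 = 2, and the invariant factors of ∂_2 are all 1, so H_1 ≅ Z^2.
  H_2: rank ker ∂_2 − rank ∂_3 = (14 − 13) − 0 = 1, and there is no ∂_3, so H_2 ≅ Z.

As a check, the Euler characteristic is 7 − 21 + 14 = 0, which agrees with 1 − 2 + 1 = 0.

H_0 ≅ Z,  H_1 ≅ Z^2,  H_2 ≅ Z.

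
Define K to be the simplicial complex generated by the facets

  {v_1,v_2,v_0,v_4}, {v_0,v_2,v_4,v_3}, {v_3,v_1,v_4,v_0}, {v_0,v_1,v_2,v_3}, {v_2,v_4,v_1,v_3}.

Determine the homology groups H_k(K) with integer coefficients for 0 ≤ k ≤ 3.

H_0 ≅ Z,  H_1 = 0,  H_2 = 0,  H_3 ≅ Z.

We work with the vertex ordering v_0 < v_1 < v_2 < v_3 < v_4. The simplices of K, each written with vertices in increasing order, are:

  0-simplices (5): [v_0], [v_1], [v_2], [v_3], [v_4]
  1-simplices (10): [v_0,v_1], [v_0,v_2], [v_0,v_3], [v_0,v_4], [v_1,v_2], [v_1,v_3], [v_1,v_4], [v_2,v_3], [v_2,v_4], [v_3,v_4]
  2-simplices (10): [v_0,v_1,v_2], [v_0,v_1,v_3], [v_0,v_1,v_4], [v_0,v_2,v_3], [v_0,v_2,v_4], [v_0,v_3,v_4], [v_1,v_2,v_3], [v_1,v_2,v_4], [v_1,v_3,v_4], [v_2,v_3,v_4]
  3-simplices (5): [v_0,v_1,v_2,v_3], [v_0,v_1,v_2,v_4], [v_0,v_1,v_3,v_4], [v_0,v_2,v_3,v_4], [v_1,v_2,v_3,v_4]

Hence C_0 ≅ Z^5, C_1 ≅ Z^10, C_2 ≅ Z^10, C_3 ≅ Z^5.

Boundary ∂_1: C_1 → C_0 is given by ∂[p,q] = [q] − [p]. For instance
  ∂[v_3,v_4] = [v_4] − [v_3].
The resulting 5×10 matrix has rank 4, and its Smith normal form has invariant factors (1,1,1,1).

Boundary ∂_2: C_2 → C_1 acts by ∂[p,q,r] = [q,r] − [p,r] + [p,q]. For instance
  ∂[v_0,v_1,v_3] = [v_1,v_3] − [v_0,v_3] + [v_0,v_1],
  ∂[v_0,v_3,v_4] = [v_3,v_4] − [v_0,v_4] + [v_0,v_3].
The resulting 10×10 matrix has rank 6, and its Smith normal form has invariant factors (1,1,1,1,1,1).

∂_3: C_3 → C_2 sends each 3-simplex σ to the alternating sum Σ_i (−1)^i (σ with its i-th vertex removed). For instance
  ∂[v_1,v_2,v_3,v_4] = [v_2,v_3,v_4] − [v_1,v_3,v_4] + [v_1,v_2,v_4] − [v_1,v_2,v_3],
  ∂[v_0,v_2,v_3,v_4] = [v_2,v_3,v_4] − [v_0,v_3,v_4] + [v_0,v_2,v_4] − [v_0,v_2,v_3].
The 10×5 boundary matrix has rank 4 and Smith normal form diag(1,1,1,1).

Now H_k = ker ∂_k / im ∂_{k+1}, so:

  H_0: rank C_0 − rank ∂_1 = 5 − 4 = 1, and the invariant factors of ∂_1 are all 1, so H_0 ≅ Z.
  H_1: rank ker ∂_1 − rank ∂_2 = (10 − 4) − 6 = 0, and the invariant factors of ∂_2 are all 1, so H_1 ≅ 0.
  H_2: rank ker ∂_2 − rank ∂_3 = (10 − 6) − 4 = 0, and the invariant factors of ∂_3 are all 1, so H_2 ≅ 0.
  H_3: rank ker ∂_3 − rank ∂_4 = (5 − 4) − 0 = 1, and there is no ∂_4, so H_3 ≅ Z.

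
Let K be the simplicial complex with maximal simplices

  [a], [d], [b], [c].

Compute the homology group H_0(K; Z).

H_0 = Z^4.

Take the total order a < b < c < d on the vertex set. Then K (dimension 0) consists of the simplices:

  0-simplices (4): a, b, c, d

Hence C_0 ≅ Z^4.

Reading off H_k = ker ∂_k / im ∂_{k+1}:

  H_0: rank C_0 − rank ∂_1 = 4 − 0 = 4, and there is no ∂_1, so H_0 ≅ Z^4.

(K is a triangulation of a set of 4 points.)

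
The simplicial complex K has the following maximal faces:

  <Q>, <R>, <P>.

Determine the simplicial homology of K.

Fix the vertex order P < Q < R and write every simplex with vertices in increasing order. Then dim K = 0 and the simplices of K are:

  0-simplices (3): P, Q, R

Hence C_0 ≅ Z^3.

Reading off H_k = ker ∂_k / im ∂_{k+1}:

  H_0: rank C_0 − rank ∂_1 = 3 − 0 = 3, and there is no ∂_1, so H_0 ≅ Z^3.

(K is a triangulation of a set of 3 points.)

H_0 ≅ Z^3.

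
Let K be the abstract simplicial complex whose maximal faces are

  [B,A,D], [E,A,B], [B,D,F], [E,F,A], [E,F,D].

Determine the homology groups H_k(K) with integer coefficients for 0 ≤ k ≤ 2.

H_0 = Z,  H_1 = Z,  H_2 = 0.

Order the vertices as A < B < D < E < F. Listing each simplex with vertices in this order, K has dimension 2 with simplices:

  0-simplices (5): A, B, D, E, F
  1-simplices (10): AB, AD, AE, AF, BD, BE, BF, DE, DF, EF
  2-simplices (5): ABD, ABE, AEF, BDF, DEF

so the chain groups are C_0 ≅ Z^5, C_1 ≅ Z^10, C_2 ≅ Z^5.

The boundary map ∂_1: C_1 → C_0 maps an edge to its endpoints' difference, ∂[p,q] = q − p.
As a 5×10 matrix over Z this has rank 4, with invariant factors (1,1,1,1).

The boundary map ∂_2: C_2 → C_1 maps a triangle to the signed sum of its edges. For instance
  ∂AEF = EF − AF + AE,
  ∂ABD = BD − AD + AB.
The 10×5 boundary matrix has rank 5 and Smith normal form diag(1,1,1,1,1).

From H_k ≅ ker(∂_k) / im(∂_{k+1}) we obtain:

  H_0: rank C_0 − rank ∂_1 = 5 − 4 = 1, and the invariant factors of ∂_1 are all 1, so H_0 = Z.
  H_1: rank ker ∂_1 − rank ∂_2 = (10 − 4) − 5 = 1, and the invariant factors of ∂_2 are all 1, so H_1 = Z.
  H_2: rank ker ∂_2 − rank ∂_3 = (5 − 5) − 0 = 0, and there is no ∂_3, so H_2 = 0.

As a check, the Euler characteristic is 5 − 10 + 5 = 0, which agrees with 1 − 1 + 0 = 0.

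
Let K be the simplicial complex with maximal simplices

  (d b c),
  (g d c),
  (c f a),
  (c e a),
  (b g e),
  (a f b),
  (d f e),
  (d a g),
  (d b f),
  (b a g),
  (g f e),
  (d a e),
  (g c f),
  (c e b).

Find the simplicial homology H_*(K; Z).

H_0 ≅ Z,  H_1 ≅ Z^2,  H_2 ≅ Z.

K has 7 vertices, 21 edges, 14 triangles.
rank ∂_0 = 0, rank ∂_1 = 6 ⇒ b_0 = 7 − 0 − 6 = 1; all invariant factors of ∂_1 are 1 so no torsion. So H_0 = Z.
rank ∂_1 = 6, rank ∂_2 = 13 ⇒ b_1 = 21 − 6 − 13 = 2; all invariant factors of ∂_2 are 1 so no torsion. So H_1 = Z^2.
rank ∂_2 = 13, rank ∂_3 = 0 ⇒ b_2 = 14 − 13 − 0 = 1. So H_2 = Z.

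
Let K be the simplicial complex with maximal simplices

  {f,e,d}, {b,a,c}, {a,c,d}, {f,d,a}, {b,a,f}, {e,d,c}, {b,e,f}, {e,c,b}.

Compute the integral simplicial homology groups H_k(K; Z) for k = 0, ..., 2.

We work with the vertex ordering a < b < c < d < e < f. The simplices of K, each written with vertices in increasing order, are:

  0-simplices (6): a, b, c, d, e, f
  1-simplices (12): ab, ac, ad, af, bc, be, bf, cd, ce, de, df, ef
  2-simplices (8): abc, abf, acd, adf, bce, bef, cde, def

giving chain groups C_0 ≅ Z^6, C_1 ≅ Z^12, C_2 ≅ Z^8.

∂_1: C_1 → C_0 sends each edge [p,q] (with p < q) to q − p.
As a 6×12 matrix over Z this has rank 5, with invariant factors (1,1,1,1,1).

∂_2: C_2 → C_1 maps a triangle to the signed sum of its edges. For instance
  ∂abf = bf − af + ab,
  ∂adf = df − af + ad.
The 12×8 boundary matrix has rank 7 and Smith normal form diag(1,1,1,1,1,1,1).

From H_k ≅ ker(∂_k) / im(∂_{k+1}) we obtain:

  H_0: rank C_0 − rank ∂_1 = 6 − 5 = 1, and the invariant factors of ∂_1 are all 1, so H_0 ≅ Z.
  H_1: rank ker ∂_1 − rank ∂_2 = (12 − 5) − 7 = 0, and the invariant factors of ∂_2 are all 1, so H_1 ≅ 0.
  H_2: rank ker ∂_2 − rank ∂_3 = (8 − 7) − 0 = 1, and there is no ∂_3, so H_2 ≅ Z.

H_0 ≅ Z,  H_1 = 0,  H_2 ≅ Z.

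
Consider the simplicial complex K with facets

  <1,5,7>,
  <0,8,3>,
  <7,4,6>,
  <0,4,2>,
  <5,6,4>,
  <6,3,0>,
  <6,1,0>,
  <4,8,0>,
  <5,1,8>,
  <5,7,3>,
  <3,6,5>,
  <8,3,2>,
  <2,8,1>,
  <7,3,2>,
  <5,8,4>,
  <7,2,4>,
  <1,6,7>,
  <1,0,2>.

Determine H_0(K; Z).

H_0 = Z.

K has 9 vertices, 27 edges, 18 triangles.
rank ∂_0 = 0, rank ∂_1 = 8 ⇒ b_0 = 9 − 0 − 8 = 1; all invariant factors of ∂_1 are 1 so no torsion. So H_0 = Z.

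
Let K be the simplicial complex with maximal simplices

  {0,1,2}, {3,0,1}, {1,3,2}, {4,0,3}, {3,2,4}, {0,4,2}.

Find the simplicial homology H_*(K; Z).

K has 5 vertices, 9 edges, 6 triangles.
rank ∂_0 = 0, rank ∂_1 = 4 ⇒ b_0 = 5 − 0 − 4 = 1; all invariant factors of ∂_1 are 1 so no torsion. So H_0 ≅ Z.
rank ∂_1 = 4, rank ∂_2 = 5 ⇒ b_1 = 9 − 4 − 5 = 0; all invariant factors of ∂_2 are 1 so no torsion. So H_1 ≅ 0.
rank ∂_2 = 5, rank ∂_3 = 0 ⇒ b_2 = 6 − 5 − 0 = 1. So H_2 ≅ Z.

H_0 ≅ Z,  H_1 = 0,  H_2 ≅ Z.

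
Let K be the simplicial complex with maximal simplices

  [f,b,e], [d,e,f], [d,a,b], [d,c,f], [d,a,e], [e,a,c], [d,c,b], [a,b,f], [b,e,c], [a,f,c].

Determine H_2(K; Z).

We work with the vertex ordering a < b < c < d < e < f. The simplices of K, each written with vertices in increasing order, are:

  0-simplices (6): a, b, c, d, e, f
  1-simplices (15): ab, ac, ad, ae, af, bc, bd, be, bf, cd, ce, cf, de, df, ef
  2-simplices (10): abd, abf, ace, acf, ade, bcd, bce, bef, cdf, def

Hence C_0 ≅ Z^6, C_1 ≅ Z^15, C_2 ≅ Z^10.

∂_1: C_1 → C_0 sends each edge [p,q] (with p < q) to q − p.
The resulting 6×15 matrix has rank 5, and its Smith normal form has invariant factors (1,1,1,1,1).

The boundary map ∂_2: C_2 → C_1 acts by ∂[p,q,r] = [q,r] − [p,r] + [p,q]. For instance
  ∂bef = ef − bf + be,
  ∂abf = bf − af + ab.
As a 15×10 matrix over Z this has rank 10, with invariant factors (1,1,1,1,1,1,1,1,1,2).

From H_k ≅ ker(∂_k) / im(∂_{k+1}) we obtain:

  H_2: rank ker ∂_2 − rank ∂_3 = (10 − 10) − 0 = 0, and there is no ∂_3, so H_2 ≅ 0.

H_2 = 0.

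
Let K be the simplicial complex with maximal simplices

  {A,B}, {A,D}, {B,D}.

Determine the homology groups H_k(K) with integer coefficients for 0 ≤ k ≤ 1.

Take the total order A < B < D on the vertex set. Then K (dimension 1) consists of the simplices:

  0-simplices (3): A, B, D
  1-simplices (3): AB, AD, BD

so the chain groups are C_0 ≅ Z^3, C_1 ≅ Z^3.

Boundary ∂_1: C_1 → C_0 is given by ∂[p,q] = [q] − [p].
The resulting 3×3 matrix has rank 2, and its Smith normal form has invariant factors (1,1).

Computing H_k = (kernel of ∂_k) / (image of ∂_{k+1}):

  H_0: rank C_0 − rank ∂_1 = 3 − 2 = 1, and the invariant factors of ∂_1 are all 1, so H_0 ≅ Z.
  H_1: rank ker ∂_1 − rank ∂_2 = (3 − 2) − 0 = 1, and there is no ∂_2, so H_1 ≅ Z.

As a check, the Euler characteristic is 3 − 3 = 0, which agrees with 1 − 1 = 0.
(K is a triangulation of the circle S^1.)

H_0 ≅ Z,  H_1 ≅ Z.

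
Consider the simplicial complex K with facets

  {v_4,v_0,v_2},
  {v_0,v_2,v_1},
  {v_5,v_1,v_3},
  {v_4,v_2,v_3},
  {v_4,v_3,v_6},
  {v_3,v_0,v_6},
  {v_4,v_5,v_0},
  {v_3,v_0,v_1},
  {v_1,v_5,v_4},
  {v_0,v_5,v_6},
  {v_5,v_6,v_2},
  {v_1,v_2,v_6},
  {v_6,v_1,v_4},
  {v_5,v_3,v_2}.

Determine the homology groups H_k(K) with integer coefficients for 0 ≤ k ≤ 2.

H_0 ≅ Z,  H_1 ≅ Z^2,  H_2 ≅ Z.

K has 7 vertices, 21 edges, 14 triangles.
rank ∂_0 = 0, rank ∂_1 = 6 ⇒ b_0 = 7 − 0 − 6 = 1; all invariant factors of ∂_1 are 1 so no torsion. So H_0 = Z.
rank ∂_1 = 6, rank ∂_2 = 13 ⇒ b_1 = 21 − 6 − 13 = 2; all invariant factors of ∂_2 are 1 so no torsion. So H_1 = Z^2.
rank ∂_2 = 13, rank ∂_3 = 0 ⇒ b_2 = 14 − 13 − 0 = 1. So H_2 = Z.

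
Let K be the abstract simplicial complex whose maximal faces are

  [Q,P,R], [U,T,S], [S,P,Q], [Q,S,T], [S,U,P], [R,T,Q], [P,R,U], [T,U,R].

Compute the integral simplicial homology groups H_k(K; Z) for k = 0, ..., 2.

H_0 ≅ Z,  H_1 = 0,  H_2 ≅ Z.

We work with the vertex ordering P < Q < R < S < T < U. The simplices of K, each written with vertices in increasing order, are:

  0-simplices (6): P, Q, R, S, T, U
  1-simplices (12): PQ, PR, PS, PU, QR, QS, QT, RT, RU, ST, SU, TU
  2-simplices (8): PQR, PQS, PRU, PSU, QRT, QST, RTU, STU

Hence C_0 ≅ Z^6, C_1 ≅ Z^12, C_2 ≅ Z^8.

The boundary map ∂_1: C_1 → C_0 is given by ∂[p,q] = [q] − [p].
As a 6×12 matrix over Z this has rank 5, with invariant factors (1,1,1,1,1).

The boundary map ∂_2: C_2 → C_1 acts by ∂[p,q,r] = [q,r] − [p,r] + [p,q]. For instance
  ∂PQS = QS − PS + PQ,
  ∂RTU = TU − RU + RT.
As a 12×8 matrix over Z this has rank 7, with invariant factors (1,1,1,1,1,1,1).

Computing H_k = (kernel of ∂_k) / (image of ∂_{k+1}):

  H_0: rank C_0 − rank ∂_1 = 6 − 5 = 1, and the invariant factors of ∂_1 are all 1, so H_0 = Z.
  H_1: rank ker ∂_1 − rank ∂_2 = (12 − 5) − 7 = 0, and the invariant factors of ∂_2 are all 1, so H_1 = 0.
  H_2: rank ker ∂_2 − rank ∂_3 = (8 − 7) − 0 = 1, and there is no ∂_3, so H_2 = Z.

(K is a triangulation of the 2-sphere S^2.)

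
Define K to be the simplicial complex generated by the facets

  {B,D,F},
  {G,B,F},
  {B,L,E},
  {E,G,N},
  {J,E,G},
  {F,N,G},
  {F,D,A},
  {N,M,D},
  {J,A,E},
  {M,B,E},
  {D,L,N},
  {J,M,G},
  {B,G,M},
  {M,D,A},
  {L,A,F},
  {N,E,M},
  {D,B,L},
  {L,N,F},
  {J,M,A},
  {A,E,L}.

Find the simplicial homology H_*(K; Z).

H_0 = Z,  H_1 = Z ⊕ Z_2,  H_2 = 0.

Order the vertices as A < B < D < E < F < G < J < L < M < N. Listing each simplex with vertices in this order, K has dimension 2 with simplices:

  0-simplices (10): A, B, D, E, F, G, J, L, M, N
  1-simplices (30): AD, AE, AF, AJ, AL, AM, BD, BE, BF, BG, BL, BM, DF, DL, DM, DN, EG, EJ, EL, EM, EN, FG, FL, FN, GJ, GM, GN, JM, LN, MN
  2-simplices (20): ADF, ADM, AEJ, AEL, AFL, AJM, BDF, BDL, BEL, BEM, BFG, BGM, DLN, DMN, EGJ, EGN, EMN, FGN, FLN, GJM

Hence C_0 ≅ Z^10, C_1 ≅ Z^30, C_2 ≅ Z^20.

Boundary ∂_1: C_1 → C_0 is given by ∂[p,q] = [q] − [p].
This gives a 10×30 integer matrix of rank 9; reducing to Smith normal form yields diagonal entries (1,1,1,1,1,1,1,1,1).

∂_2: C_2 → C_1 sends each 2-simplex [p,q,r] to [q,r] − [p,r] + [p,q]. For instance
  ∂ADF = DF − AF + AD,
  ∂ADM = DM − AM + AD.
This gives a 30×20 integer matrix of rank 20; reducing to Smith normal form yields diagonal entries (1,1,1,1,1,1,1,1,1,1,1,1,1,1,1,1,1,1,1,2).

From H_k ≅ ker(∂_k) / im(∂_{k+1}) we obtain:

  H_0: rank C_0 − rank ∂_1 = 10 − 9 = 1, and the invariant factors of ∂_1 are all 1, so H_0 ≅ Z.
  H_1: rank ker ∂_1 − rank ∂_2 = (30 − 9) − 20 = 1, and ∂_2 has invariant factor 2 > 1, so H_1 ≅ Z ⊕ Z_2.
  H_2: rank ker ∂_2 − rank ∂_3 = (20 − 20) − 0 = 0, and there is no ∂_3, so H_2 ≅ 0.

(K is a triangulation of the Klein bottle.)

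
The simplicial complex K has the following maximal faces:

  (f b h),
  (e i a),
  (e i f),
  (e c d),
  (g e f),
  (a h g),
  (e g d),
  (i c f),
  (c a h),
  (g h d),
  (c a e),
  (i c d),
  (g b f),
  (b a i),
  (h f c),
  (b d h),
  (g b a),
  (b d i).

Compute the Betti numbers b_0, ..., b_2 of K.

Order the vertices as a < b < c < d < e < f < g < h < i. Listing each simplex with vertices in this order, K has dimension 2 with simplices:

  0-simplices (9): a, b, c, d, e, f, g, h, i
  1-simplices (27): ab, ac, ae, ag, ah, ai, bd, bf, bg, bh, bi, cd, ce, cf, ch, ci, de, dg, dh, di, ef, eg, ei, fg, fh, fi, gh
  2-simplices (18): abg, abi, ace, ach, aei, agh, bdh, bdi, bfg, bfh, cde, cdi, cfh, cfi, deg, dgh, efg, efi

so the chain groups are C_0 ≅ Z^9, C_1 ≅ Z^27, C_2 ≅ Z^18.

Boundary ∂_1: C_1 → C_0 is given by ∂[p,q] = [q] − [p]. For instance
  ∂fg = g − f.
The resulting 9×27 matrix has rank 8, and its Smith normal form has invariant factors (1,1,1,1,1,1,1,1).

Boundary ∂_2: C_2 → C_1 acts by ∂[p,q,r] = [q,r] − [p,r] + [p,q]. For instance
  ∂cde = de − ce + cd,
  ∂dgh = gh − dh + dg.
This gives a 27×18 integer matrix of rank 18; reducing to Smith normal form yields diagonal entries (1,1,1,1,1,1,1,1,1,1,1,1,1,1,1,1,1,2).

Reading off H_k = ker ∂_k / im ∂_{k+1}:

  H_0: rank C_0 − rank ∂_1 = 9 − 8 = 1, and the invariant factors of ∂_1 are all 1, so H_0 = Z.
  H_1: rank ker ∂_1 − rank ∂_2 = (27 − 8) − 18 = 1, and ∂_2 has invariant factor 2 > 1, so H_1 = Z ⊕ Z/2Z.
  H_2: rank ker ∂_2 − rank ∂_3 = (18 − 18) − 0 = 0, and there is no ∂_3, so H_2 = 0.

As a check, the Euler characteristic is 9 − 27 + 18 = 0, which agrees with 1 − 1 + 0 = 0.
(K is a triangulation of the Klein bottle.)

Hence the Betti numbers are b_0 = 1, b_1 = 1, b_2 = 0.

b_0 = 1, b_1 = 1, b_2 = 0.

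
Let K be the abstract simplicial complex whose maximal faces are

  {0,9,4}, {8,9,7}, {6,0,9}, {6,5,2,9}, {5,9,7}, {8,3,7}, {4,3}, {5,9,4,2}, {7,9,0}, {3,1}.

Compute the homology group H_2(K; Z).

H_2 = 0.

Fix the vertex order 0 < 1 < 2 < 3 < 4 < 5 < 6 < 7 < 8 < 9 and write every simplex with vertices in increasing order. Then dim K = 3 and the simplices of K are:

  0-simplices (10): [0], [1], [2], [3], [4], [5], [6], [7], [8], [9]
  1-simplices (21): [0,4], [0,6], [0,7], [0,9], [1,3], [2,4], [2,5], [2,6], [2,9], [3,4], [3,7], [3,8], [4,5], [4,9], [5,6], [5,7], [5,9], [6,9], [7,8], [7,9], [8,9]
  2-simplices (13): [0,4,9], [0,6,9], [0,7,9], [2,4,5], [2,4,9], [2,5,6], [2,5,9], [2,6,9], [3,7,8], [4,5,9], [5,6,9], [5,7,9], [7,8,9]
  3-simplices (2): [2,4,5,9], [2,5,6,9]

Hence C_0 ≅ Z^10, C_1 ≅ Z^21, C_2 ≅ Z^13, C_3 ≅ Z^2.

The boundary map ∂_1: C_1 → C_0 maps an edge to its endpoints' difference, ∂[p,q] = q − p. For instance
  ∂[0,6] = [6] − [0].
The resulting 10×21 matrix has rank 9, and its Smith normal form has invariant factors (1,1,1,1,1,1,1,1,1).

Boundary ∂_2: C_2 → C_1 sends each 2-simplex [p,q,r] to [q,r] − [p,r] + [p,q]. For instance
  ∂[3,7,8] = [7,8] − [3,8] + [3,7],
  ∂[2,4,9] = [4,9] − [2,9] + [2,4].
This gives a 21×13 integer matrix of rank 11; reducing to Smith normal form yields diagonal entries (1,1,1,1,1,1,1,1,1,1,1).

The boundary map ∂_3: C_3 → C_2 sends each 3-simplex σ to the alternating sum Σ_i (−1)^i (σ with its i-th vertex removed). For instance
  ∂[2,4,5,9] = [4,5,9] − [2,5,9] + [2,4,9] − [2,4,5],
  ∂[2,5,6,9] = [5,6,9] − [2,6,9] + [2,5,9] − [2,5,6].
As a 13×2 matrix over Z this has rank 2, with invariant factors (1,1).

Now H_k = ker ∂_k / im ∂_{k+1}, so:

  H_2: rank ker ∂_2 − rank ∂_3 = (13 − 11) − 2 = 0, and the invariant factors of ∂_3 are all 1, so H_2 = 0.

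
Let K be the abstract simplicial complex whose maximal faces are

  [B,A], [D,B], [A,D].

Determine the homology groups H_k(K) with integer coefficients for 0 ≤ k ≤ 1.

H_0 ≅ Z,  H_1 ≅ Z.

Fix the vertex order A < B < D and write every simplex with vertices in increasing order. Then dim K = 1 and the simplices of K are:

  0-simplices (3): A, B, D
  1-simplices (3): AB, AD, BD

giving chain groups C_0 ≅ Z^3, C_1 ≅ Z^3.

The boundary map ∂_1: C_1 → C_0 is given by ∂[p,q] = [q] − [p]. For instance
  ∂AD = D − A.
This gives a 3×3 integer matrix of rank 2; reducing to Smith normal form yields diagonal entries (1,1).

Now H_k = ker ∂_k / im ∂_{k+1}, so:

  H_0: rank C_0 − rank ∂_1 = 3 − 2 = 1, and the invariant factors of ∂_1 are all 1, so H_0 ≅ Z.
  H_1: rank ker ∂_1 − rank ∂_2 = (3 − 2) − 0 = 1, and there is no ∂_2, so H_1 ≅ Z.

As a check, the Euler characteristic is 3 − 3 = 0, which agrees with 1 − 1 = 0.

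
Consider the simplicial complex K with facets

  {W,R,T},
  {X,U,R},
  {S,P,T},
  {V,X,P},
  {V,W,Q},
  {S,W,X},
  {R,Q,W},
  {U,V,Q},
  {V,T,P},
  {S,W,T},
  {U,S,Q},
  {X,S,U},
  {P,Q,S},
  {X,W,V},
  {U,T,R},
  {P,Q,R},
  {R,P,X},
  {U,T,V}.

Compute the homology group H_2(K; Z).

Fix the vertex order P < Q < R < S < T < U < V < W < X and write every simplex with vertices in increasing order. Then dim K = 2 and the simplices of K are:

  0-simplices (9): P, Q, R, S, T, U, V, W, X
  1-simplices (27): PQ, PR, PS, PT, PV, PX, QR, QS, QU, QV, QW, RT, RU, RW, RX, ST, SU, SW, SX, TU, TV, TW, UV, UX, VW, VX, WX
  2-simplices (18): PQR, PQS, PRX, PST, PTV, PVX, QRW, QSU, QUV, QVW, RTU, RTW, RUX, STW, SUX, SWX, TUV, VWX

Hence C_0 ≅ Z^9, C_1 ≅ Z^27, C_2 ≅ Z^18.

∂_1: C_1 → C_0 is given by ∂[p,q] = [q] − [p].
As a 9×27 matrix over Z this has rank 8, with invariant factors (1,1,1,1,1,1,1,1).

∂_2: C_2 → C_1 acts by ∂[p,q,r] = [q,r] − [p,r] + [p,q]. For instance
  ∂RTU = TU − RU + RT,
  ∂QVW = VW − QW + QV.
The resulting 27×18 matrix has rank 17, and its Smith normal form has invariant factors (1,1,1,1,1,1,1,1,1,1,1,1,1,1,1,1,1).

Now H_k = ker ∂_k / im ∂_{k+1}, so:

  H_2: rank ker ∂_2 − rank ∂_3 = (18 − 17) − 0 = 1, and there is no ∂_3, so H_2 = Z.

H_2 ≅ Z.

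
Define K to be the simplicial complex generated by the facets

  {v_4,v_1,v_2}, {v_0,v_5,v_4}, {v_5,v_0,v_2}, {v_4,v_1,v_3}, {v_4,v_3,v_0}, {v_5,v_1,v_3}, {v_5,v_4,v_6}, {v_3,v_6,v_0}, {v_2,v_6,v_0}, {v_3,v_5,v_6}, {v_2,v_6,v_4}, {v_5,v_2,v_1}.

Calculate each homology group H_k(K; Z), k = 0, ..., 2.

H_0 ≅ Z,  H_1 ≅ Z/2,  H_2 = 0.

Fix the vertex order v_0 < v_1 < v_2 < v_3 < v_4 < v_5 < v_6 and write every simplex with vertices in increasing order. Then dim K = 2 and the simplices of K are:

  0-simplices (7): [v_0], [v_1], [v_2], [v_3], [v_4], [v_5], [v_6]
  1-simplices (18): (18 of them)
  2-simplices (12): (12 of them)

so the chain groups are C_0 ≅ Z^7, C_1 ≅ Z^18, C_2 ≅ Z^12.

Boundary ∂_1: C_1 → C_0 maps an edge to its endpoints' difference, ∂[p,q] = q − p.
This gives a 7×18 integer matrix of rank 6; reducing to Smith normal form yields diagonal entries (1,1,1,1,1,1).

Boundary ∂_2: C_2 → C_1 sends each 2-simplex [p,q,r] to [q,r] − [p,r] + [p,q]. For instance
  ∂[v_3,v_5,v_6] = [v_5,v_6] − [v_3,v_6] + [v_3,v_5],
  ∂[v_0,v_4,v_5] = [v_4,v_5] − [v_0,v_5] + [v_0,v_4].
The 18×12 boundary matrix has rank 12 and Smith normal form diag(1,1,1,1,1,1,1,1,1,1,1,2).

Computing H_k = (kernel of ∂_k) / (image of ∂_{k+1}):

  H_0: rank C_0 − rank ∂_1 = 7 − 6 = 1, and the invariant factors of ∂_1 are all 1, so H_0 ≅ Z.
  H_1: rank ker ∂_1 − rank ∂_2 = (18 − 6) − 12 = 0, and ∂_2 has invariant factor 2 > 1, so H_1 ≅ Z/2.
  H_2: rank ker ∂_2 − rank ∂_3 = (12 − 12) − 0 = 0, and there is no ∂_3, so H_2 ≅ 0.

(K is a triangulation of the real projective plane RP^2.)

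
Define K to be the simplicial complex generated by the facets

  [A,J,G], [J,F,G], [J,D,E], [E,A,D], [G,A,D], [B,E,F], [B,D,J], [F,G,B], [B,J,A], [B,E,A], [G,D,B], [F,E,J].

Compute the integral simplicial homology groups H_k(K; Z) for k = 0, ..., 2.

H_0 = Z,  H_1 = Z/2,  H_2 = 0.

Take the total order A < B < D < E < F < G < J on the vertex set. Then K (dimension 2) consists of the simplices:

  0-simplices (7): A, B, D, E, F, G, J
  1-simplices (18): AB, AD, AE, AG, AJ, BD, BE, BF, BG, BJ, DE, DG, DJ, EF, EJ, FG, FJ, GJ
  2-simplices (12): ABE, ABJ, ADE, ADG, AGJ, BDG, BDJ, BEF, BFG, DEJ, EFJ, FGJ

so the chain groups are C_0 ≅ Z^7, C_1 ≅ Z^18, C_2 ≅ Z^12.

The boundary map ∂_1: C_1 → C_0 is given by ∂[p,q] = [q] − [p]. For instance
  ∂AJ = J − A.
As a 7×18 matrix over Z this has rank 6, with invariant factors (1,1,1,1,1,1).

The boundary map ∂_2: C_2 → C_1 maps a triangle to the signed sum of its edges. For instance
  ∂AGJ = GJ − AJ + AG,
  ∂BFG = FG − BG + BF.
The 18×12 boundary matrix has rank 12 and Smith normal form diag(1,1,1,1,1,1,1,1,1,1,1,2).

From H_k ≅ ker(∂_k) / im(∂_{k+1}) we obtain:

  H_0: rank C_0 − rank ∂_1 = 7 − 6 = 1, and the invariant factors of ∂_1 are all 1, so H_0 ≅ Z.
  H_1: rank ker ∂_1 − rank ∂_2 = (18 − 6) − 12 = 0, and ∂_2 has invariant factor 2 > 1, so H_1 ≅ Z/2.
  H_2: rank ker ∂_2 − rank ∂_3 = (12 − 12) − 0 = 0, and there is no ∂_3, so H_2 ≅ 0.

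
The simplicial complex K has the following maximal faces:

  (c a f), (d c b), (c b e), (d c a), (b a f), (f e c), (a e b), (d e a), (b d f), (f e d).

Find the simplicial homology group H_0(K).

H_0 = Z.

K has 6 vertices, 15 edges, 10 triangles.
rank ∂_0 = 0, rank ∂_1 = 5 ⇒ b_0 = 6 − 0 − 5 = 1; all invariant factors of ∂_1 are 1 so no torsion. So H_0 ≅ Z.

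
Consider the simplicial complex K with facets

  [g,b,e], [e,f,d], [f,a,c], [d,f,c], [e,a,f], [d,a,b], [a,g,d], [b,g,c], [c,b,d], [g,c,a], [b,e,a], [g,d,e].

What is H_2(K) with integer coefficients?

H_2 = 0.

Take the total order a < b < c < d < e < f < g on the vertex set. Then K (dimension 2) consists of the simplices:

  0-simplices (7): a, b, c, d, e, f, g
  1-simplices (18): ab, ac, ad, ae, af, ag, bc, bd, be, bg, cd, cf, cg, de, df, dg, ef, eg
  2-simplices (12): abd, abe, acf, acg, adg, aef, bcd, bcg, beg, cdf, def, deg

giving chain groups C_0 ≅ Z^7, C_1 ≅ Z^18, C_2 ≅ Z^12.

∂_1: C_1 → C_0 sends each edge [p,q] (with p < q) to q − p.
The 7×18 boundary matrix has rank 6 and Smith normal form diag(1,1,1,1,1,1).

∂_2: C_2 → C_1 sends each 2-simplex [p,q,r] to [q,r] − [p,r] + [p,q]. For instance
  ∂def = ef − df + de,
  ∂acg = cg − ag + ac.
As a 18×12 matrix over Z this has rank 12, with invariant factors (1,1,1,1,1,1,1,1,1,1,1,2).

From H_k ≅ ker(∂_k) / im(∂_{k+1}) we obtain:

  H_2: rank ker ∂_2 − rank ∂_3 = (12 − 12) − 0 = 0, and there is no ∂_3, so H_2 ≅ 0.

(K is a triangulation of the real projective plane RP^2.)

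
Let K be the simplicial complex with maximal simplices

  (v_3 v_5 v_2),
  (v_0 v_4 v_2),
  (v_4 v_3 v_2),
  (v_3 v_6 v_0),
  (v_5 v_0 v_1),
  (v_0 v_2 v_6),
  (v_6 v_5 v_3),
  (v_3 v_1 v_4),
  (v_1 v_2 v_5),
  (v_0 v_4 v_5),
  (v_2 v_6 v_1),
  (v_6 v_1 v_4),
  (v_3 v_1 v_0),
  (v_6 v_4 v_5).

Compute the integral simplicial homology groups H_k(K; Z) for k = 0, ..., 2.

H_0 = Z,  H_1 = Z^2,  H_2 = Z.

Take the total order v_0 < v_1 < v_2 < v_3 < v_4 < v_5 < v_6 on the vertex set. Then K (dimension 2) consists of the simplices:

  0-simplices (7): [v_0], [v_1], [v_2], [v_3], [v_4], [v_5], [v_6]
  1-simplices (21): (21 of them)
  2-simplices (14): (14 of them)

Hence C_0 ≅ Z^7, C_1 ≅ Z^21, C_2 ≅ Z^14.

The boundary map ∂_1: C_1 → C_0 maps an edge to its endpoints' difference, ∂[p,q] = q − p. For instance
  ∂[v_0,v_6] = [v_6] − [v_0].
The resulting 7×21 matrix has rank 6, and its Smith normal form has invariant factors (1,1,1,1,1,1).

∂_2: C_2 → C_1 sends each 2-simplex [p,q,r] to [q,r] − [p,r] + [p,q]. For instance
  ∂[v_0,v_1,v_5] = [v_1,v_5] − [v_0,v_5] + [v_0,v_1],
  ∂[v_3,v_5,v_6] = [v_5,v_6] − [v_3,v_6] + [v_3,v_5].
This gives a 21×14 integer matrix of rank 13; reducing to Smith normal form yields diagonal entries (1,1,1,1,1,1,1,1,1,1,1,1,1).

Reading off H_k = ker ∂_k / im ∂_{k+1}:

  H_0: rank C_0 − rank ∂_1 = 7 − 6 = 1, and the invariant factors of ∂_1 are all 1, so H_0 ≅ Z.
  H_1: rank ker ∂_1 − rank ∂_2 = (21 − 6) − 13 = 2, and the invariant factors of ∂_2 are all 1, so H_1 ≅ Z^2.
  H_2: rank ker ∂_2 − rank ∂_3 = (14 − 13) − 0 = 1, and there is no ∂_3, so H_2 ≅ Z.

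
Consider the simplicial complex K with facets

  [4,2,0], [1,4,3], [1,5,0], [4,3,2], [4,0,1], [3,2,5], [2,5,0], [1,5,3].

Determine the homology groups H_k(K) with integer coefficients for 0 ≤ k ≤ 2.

H_0 ≅ Z,  H_1 = 0,  H_2 ≅ Z.

Fix the vertex order 0 < 1 < 2 < 3 < 4 < 5 and write every simplex with vertices in increasing order. Then dim K = 2 and the simplices of K are:

  0-simplices (6): [0], [1], [2], [3], [4], [5]
  1-simplices (12): [0,1], [0,2], [0,4], [0,5], [1,3], [1,4], [1,5], [2,3], [2,4], [2,5], [3,4], [3,5]
  2-simplices (8): [0,1,4], [0,1,5], [0,2,4], [0,2,5], [1,3,4], [1,3,5], [2,3,4], [2,3,5]

so the chain groups are C_0 ≅ Z^6, C_1 ≅ Z^12, C_2 ≅ Z^8.

Boundary ∂_1: C_1 → C_0 maps an edge to its endpoints' difference, ∂[p,q] = q − p. For instance
  ∂[0,1] = [1] − [0].
The resulting 6×12 matrix has rank 5, and its Smith normal form has invariant factors (1,1,1,1,1).

Boundary ∂_2: C_2 → C_1 sends each 2-simplex [p,q,r] to [q,r] − [p,r] + [p,q]. For instance
  ∂[0,2,4] = [2,4] − [0,4] + [0,2],
  ∂[1,3,5] = [3,5] − [1,5] + [1,3].
As a 12×8 matrix over Z this has rank 7, with invariant factors (1,1,1,1,1,1,1).

From H_k ≅ ker(∂_k) / im(∂_{k+1}) we obtain:

  H_0: rank C_0 − rank ∂_1 = 6 − 5 = 1, and the invariant factors of ∂_1 are all 1, so H_0 ≅ Z.
  H_1: rank ker ∂_1 − rank ∂_2 = (12 − 5) − 7 = 0, and the invariant factors of ∂_2 are all 1, so H_1 ≅ 0.
  H_2: rank ker ∂_2 − rank ∂_3 = (8 − 7) − 0 = 1, and there is no ∂_3, so H_2 ≅ Z.

As a check, the Euler characteristic is 6 − 12 + 8 = 2, which agrees with 1 − 0 + 1 = 2.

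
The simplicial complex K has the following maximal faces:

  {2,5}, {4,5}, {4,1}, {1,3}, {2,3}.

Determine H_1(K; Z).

H_1 = Z.

We work with the vertex ordering 1 < 2 < 3 < 4 < 5. The simplices of K, each written with vertices in increasing order, are:

  0-simplices (5): [1], [2], [3], [4], [5]
  1-simplices (5): [1,3], [1,4], [2,3], [2,5], [4,5]

Hence C_0 ≅ Z^5, C_1 ≅ Z^5.

∂_1: C_1 → C_0 is given by ∂[p,q] = [q] − [p]. For instance
  ∂[4,5] = [5] − [4].
The 5×5 boundary matrix has rank 4 and Smith normal form diag(1,1,1,1).

Reading off H_k = ker ∂_k / im ∂_{k+1}:

  H_1: rank ker ∂_1 − rank ∂_2 = (5 − 4) − 0 = 1, and there is no ∂_2, so H_1 = Z.

(K is a triangulation of the circle S^1.)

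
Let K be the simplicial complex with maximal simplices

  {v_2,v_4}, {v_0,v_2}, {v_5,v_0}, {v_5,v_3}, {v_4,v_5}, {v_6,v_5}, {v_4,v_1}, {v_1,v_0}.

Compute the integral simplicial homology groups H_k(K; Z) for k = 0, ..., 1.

We work with the vertex ordering v_0 < v_1 < v_2 < v_3 < v_4 < v_5 < v_6. The simplices of K, each written with vertices in increasing order, are:

  0-simplices (7): [v_0], [v_1], [v_2], [v_3], [v_4], [v_5], [v_6]
  1-simplices (8): [v_0,v_1], [v_0,v_2], [v_0,v_5], [v_1,v_4], [v_2,v_4], [v_3,v_5], [v_4,v_5], [v_5,v_6]

so the chain groups are C_0 ≅ Z^7, C_1 ≅ Z^8.

Boundary ∂_1: C_1 → C_0 maps an edge to its endpoints' difference, ∂[p,q] = q − p. For instance
  ∂[v_0,v_5] = [v_5] − [v_0].
As a 7×8 matrix over Z this has rank 6, with invariant factors (1,1,1,1,1,1).

Computing H_k = (kernel of ∂_k) / (image of ∂_{k+1}):

  H_0: rank C_0 − rank ∂_1 = 7 − 6 = 1, and the invariant factors of ∂_1 are all 1, so H_0 = Z.
  H_1: rank ker ∂_1 − rank ∂_2 = (8 − 6) − 0 = 2, and there is no ∂_2, so H_1 = Z^2.

H_0 = Z,  H_1 = Z^2.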